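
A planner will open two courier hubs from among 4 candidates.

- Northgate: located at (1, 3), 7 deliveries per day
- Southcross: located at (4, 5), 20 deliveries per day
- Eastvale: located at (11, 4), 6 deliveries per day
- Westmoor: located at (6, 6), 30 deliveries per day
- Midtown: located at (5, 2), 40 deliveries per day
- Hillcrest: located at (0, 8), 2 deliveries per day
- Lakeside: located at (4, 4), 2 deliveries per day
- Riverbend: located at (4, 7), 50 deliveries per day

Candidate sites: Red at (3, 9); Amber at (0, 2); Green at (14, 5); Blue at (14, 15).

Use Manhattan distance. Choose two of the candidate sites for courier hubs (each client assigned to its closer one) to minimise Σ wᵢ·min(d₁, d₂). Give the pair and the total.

{Red, Amber}, total 742

Evaluate every pair (each demand assigned to the nearer of the two):
  {Red, Amber}: total = 742
  {Red, Green}: total = 890
  {Red, Blue}: total = 944
  {Amber, Green}: total = 1122
  {Amber, Blue}: total = 1206
  {Green, Blue}: total = 1735
Best pair: {Red, Amber} with total 742.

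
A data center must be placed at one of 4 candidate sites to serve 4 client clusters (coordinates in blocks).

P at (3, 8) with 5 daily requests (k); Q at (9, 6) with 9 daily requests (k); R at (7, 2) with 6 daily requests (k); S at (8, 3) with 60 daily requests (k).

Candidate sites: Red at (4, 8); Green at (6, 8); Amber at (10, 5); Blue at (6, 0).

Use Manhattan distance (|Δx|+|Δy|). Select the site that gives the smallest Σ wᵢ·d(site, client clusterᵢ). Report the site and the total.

Total weighted distance at each candidate:
  Red (4, 8): total = 662
  Green (6, 8): total = 522
  Amber (10, 5): total = 344
  Blue (6, 0): total = 454
Minimum is at Amber with total 344 blocks.

Amber, total 344 blocks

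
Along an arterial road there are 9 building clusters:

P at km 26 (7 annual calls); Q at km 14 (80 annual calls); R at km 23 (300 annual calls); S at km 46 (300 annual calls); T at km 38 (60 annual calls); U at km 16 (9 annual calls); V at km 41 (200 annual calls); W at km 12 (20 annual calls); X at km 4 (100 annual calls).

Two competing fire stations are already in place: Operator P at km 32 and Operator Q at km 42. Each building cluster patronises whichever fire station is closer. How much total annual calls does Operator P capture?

516

The indifferent point is the midpoint (32+42)/2 = 37; building clusters left of it (closer to Operator P at 32) go to Operator P, those right go to Operator Q.
  X at 4 (w=100) → Operator P
  W at 12 (w=20) → Operator P
  Q at 14 (w=80) → Operator P
  U at 16 (w=9) → Operator P
  R at 23 (w=300) → Operator P
  P at 26 (w=7) → Operator P
  T at 38 (w=60) → Operator Q
  V at 41 (w=200) → Operator Q
  S at 46 (w=300) → Operator Q
Operator P captures 516; Operator Q captures 560.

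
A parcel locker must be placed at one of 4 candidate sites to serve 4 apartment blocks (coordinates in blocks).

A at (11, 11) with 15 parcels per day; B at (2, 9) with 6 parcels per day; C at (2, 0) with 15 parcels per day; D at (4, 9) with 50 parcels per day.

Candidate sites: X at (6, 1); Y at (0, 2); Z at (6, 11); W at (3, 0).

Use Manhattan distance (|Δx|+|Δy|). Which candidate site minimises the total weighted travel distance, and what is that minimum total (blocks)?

Total weighted distance at each candidate:
  X (6, 1): total = 872
  Y (0, 2): total = 964
  Z (6, 11): total = 536
  W (3, 0): total = 860
Minimum is at Z with total 536 blocks.

Z, total 536 blocks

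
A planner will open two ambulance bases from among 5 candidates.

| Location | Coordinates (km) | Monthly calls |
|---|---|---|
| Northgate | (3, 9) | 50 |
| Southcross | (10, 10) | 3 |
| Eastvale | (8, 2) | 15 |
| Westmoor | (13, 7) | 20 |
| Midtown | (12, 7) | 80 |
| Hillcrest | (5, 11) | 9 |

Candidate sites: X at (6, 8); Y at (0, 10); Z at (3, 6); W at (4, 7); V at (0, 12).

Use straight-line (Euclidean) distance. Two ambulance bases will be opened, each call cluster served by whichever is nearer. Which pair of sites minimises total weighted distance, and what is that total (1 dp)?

Evaluate every pair (each demand assigned to the nearer of the two):
  {X, W}: total = 876.6
  {X, Z}: total = 914.8
  {X, Y}: total = 922.9
  {X, V}: total = 922.9
  {Y, W}: total = 1085.1
  {Z, W}: total = 1085.1
  {W, V}: total = 1085.1
  {Y, Z}: total = 1241.6
  {Z, V}: total = 1241.6
  {Y, V}: total = 1660.1
Best pair: {X, W} with total 876.6.

{X, W}, total 876.6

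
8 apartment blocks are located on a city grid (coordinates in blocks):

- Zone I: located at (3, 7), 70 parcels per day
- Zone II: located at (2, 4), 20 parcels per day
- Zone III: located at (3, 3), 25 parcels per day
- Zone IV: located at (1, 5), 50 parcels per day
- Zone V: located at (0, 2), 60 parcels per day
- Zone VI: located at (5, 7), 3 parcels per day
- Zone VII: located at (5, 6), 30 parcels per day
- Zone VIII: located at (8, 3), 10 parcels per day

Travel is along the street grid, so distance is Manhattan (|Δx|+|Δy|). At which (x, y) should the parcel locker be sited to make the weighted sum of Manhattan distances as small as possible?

(3, 5)

Manhattan distance separates: Σwᵢ(|x−xᵢ|+|y−yᵢ|) = Σwᵢ|x−xᵢ| + Σwᵢ|y−yᵢ|, so x and y are optimised independently as 1-D weighted medians.
Total weight W = 268; half = 134.
x-coordinate, sorted with cumulative weight:
  x=0 (Zone V, w=60) cum 60
  x=1 (Zone IV, w=50) cum 110
  x=2 (Zone II, w=20) cum 130
  x=3 (Zone I, w=70) cum 200  ← median
  x=3 (Zone III, w=25) cum 225
  x=5 (Zone VI, w=3) cum 228
  x=5 (Zone VII, w=30) cum 258
  x=8 (Zone VIII, w=10) cum 268
⇒ x* = 3
y-coordinate, sorted with cumulative weight:
  y=2 (Zone V, w=60) cum 60
  y=3 (Zone III, w=25) cum 85
  y=3 (Zone VIII, w=10) cum 95
  y=4 (Zone II, w=20) cum 115
  y=5 (Zone IV, w=50) cum 165  ← median
  y=6 (Zone VII, w=30) cum 195
  y=7 (Zone I, w=70) cum 265
  y=7 (Zone VI, w=3) cum 268
⇒ y* = 5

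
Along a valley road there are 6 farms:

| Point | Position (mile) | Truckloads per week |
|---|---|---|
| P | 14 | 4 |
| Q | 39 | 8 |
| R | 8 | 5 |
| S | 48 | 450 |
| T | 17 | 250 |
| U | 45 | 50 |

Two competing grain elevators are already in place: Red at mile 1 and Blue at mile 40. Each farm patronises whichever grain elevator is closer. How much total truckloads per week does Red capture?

259

The indifferent point is the midpoint (1+40)/2 = 20.5; farms left of it (closer to Red at 1) go to Red, those right go to Blue.
  R at 8 (w=5) → Red
  P at 14 (w=4) → Red
  T at 17 (w=250) → Red
  Q at 39 (w=8) → Blue
  U at 45 (w=50) → Blue
  S at 48 (w=450) → Blue
Red captures 259; Blue captures 508.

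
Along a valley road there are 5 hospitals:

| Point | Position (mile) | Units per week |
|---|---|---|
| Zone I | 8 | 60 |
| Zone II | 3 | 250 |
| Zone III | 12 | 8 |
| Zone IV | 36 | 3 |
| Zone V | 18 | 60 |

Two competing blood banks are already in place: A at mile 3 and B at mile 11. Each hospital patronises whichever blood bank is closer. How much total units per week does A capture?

The indifferent point is the midpoint (3+11)/2 = 7; hospitals left of it (closer to A at 3) go to A, those right go to B.
  Zone II at 3 (w=250) → A
  Zone I at 8 (w=60) → B
  Zone III at 12 (w=8) → B
  Zone V at 18 (w=60) → B
  Zone IV at 36 (w=3) → B
A captures 250; B captures 131.

250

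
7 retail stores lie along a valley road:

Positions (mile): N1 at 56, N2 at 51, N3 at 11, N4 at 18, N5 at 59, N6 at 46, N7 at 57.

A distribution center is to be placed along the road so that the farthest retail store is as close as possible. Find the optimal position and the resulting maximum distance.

location 35, max distance 24

The 1-center on a line is the midpoint of the two extreme points: leftmost at 11, rightmost at 59.
Optimal location = (11 + 59)/2 = 35; maximum distance = (59 − 11)/2 = 24.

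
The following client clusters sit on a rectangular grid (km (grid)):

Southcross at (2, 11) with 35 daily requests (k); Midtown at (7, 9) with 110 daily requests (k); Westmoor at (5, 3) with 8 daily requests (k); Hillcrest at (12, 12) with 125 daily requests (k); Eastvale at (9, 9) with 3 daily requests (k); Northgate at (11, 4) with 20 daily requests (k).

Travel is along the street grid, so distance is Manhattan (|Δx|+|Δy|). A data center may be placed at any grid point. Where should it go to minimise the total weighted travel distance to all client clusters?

Manhattan distance separates: Σwᵢ(|x−xᵢ|+|y−yᵢ|) = Σwᵢ|x−xᵢ| + Σwᵢ|y−yᵢ|, so x and y are optimised independently as 1-D weighted medians.
Total weight W = 301; half = 150.5.
x-coordinate, sorted with cumulative weight:
  x=2 (Southcross, w=35) cum 35
  x=5 (Westmoor, w=8) cum 43
  x=7 (Midtown, w=110) cum 153  ← median
  x=9 (Eastvale, w=3) cum 156
  x=11 (Northgate, w=20) cum 176
  x=12 (Hillcrest, w=125) cum 301
⇒ x* = 7
y-coordinate, sorted with cumulative weight:
  y=3 (Westmoor, w=8) cum 8
  y=4 (Northgate, w=20) cum 28
  y=9 (Midtown, w=110) cum 138
  y=9 (Eastvale, w=3) cum 141
  y=11 (Southcross, w=35) cum 176  ← median
  y=12 (Hillcrest, w=125) cum 301
⇒ y* = 11

(7, 11)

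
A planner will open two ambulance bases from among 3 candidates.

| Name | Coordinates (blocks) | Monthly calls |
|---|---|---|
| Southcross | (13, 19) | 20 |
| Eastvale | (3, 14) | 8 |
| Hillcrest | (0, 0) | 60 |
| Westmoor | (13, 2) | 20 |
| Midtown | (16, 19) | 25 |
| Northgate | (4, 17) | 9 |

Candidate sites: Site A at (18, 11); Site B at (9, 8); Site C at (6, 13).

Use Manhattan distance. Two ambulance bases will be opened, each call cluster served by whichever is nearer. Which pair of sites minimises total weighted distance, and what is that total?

{Site A, Site B}, total 1952

Evaluate every pair (each demand assigned to the nearer of the two):
  {Site A, Site B}: total = 1952
  {Site B, Site C}: total = 1966
  {Site A, Site C}: total = 2016
Best pair: {Site A, Site B} with total 1952.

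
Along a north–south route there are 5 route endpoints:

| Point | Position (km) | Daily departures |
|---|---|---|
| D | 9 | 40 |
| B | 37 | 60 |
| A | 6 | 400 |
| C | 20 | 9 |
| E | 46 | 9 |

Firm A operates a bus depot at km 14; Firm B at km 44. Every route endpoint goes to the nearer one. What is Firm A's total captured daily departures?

The indifferent point is the midpoint (14+44)/2 = 29; route endpoints left of it (closer to Firm A at 14) go to Firm A, those right go to Firm B.
  A at 6 (w=400) → Firm A
  D at 9 (w=40) → Firm A
  C at 20 (w=9) → Firm A
  B at 37 (w=60) → Firm B
  E at 46 (w=9) → Firm B
Firm A captures 449; Firm B captures 69.

449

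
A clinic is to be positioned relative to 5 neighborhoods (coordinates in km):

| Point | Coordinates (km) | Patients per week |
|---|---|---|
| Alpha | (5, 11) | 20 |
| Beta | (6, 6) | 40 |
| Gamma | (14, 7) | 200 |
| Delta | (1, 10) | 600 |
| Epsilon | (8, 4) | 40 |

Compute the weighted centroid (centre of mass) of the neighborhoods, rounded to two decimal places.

The minimiser of Σwᵢ‖p−pᵢ‖² is the weighted centroid p* = (Σwᵢpᵢ)/(Σwᵢ).
Σwᵢ = 900.
Σwᵢxᵢ = 20·5 + 40·6 + 200·14 + 600·1 + 40·8 = 4060.
Σwᵢyᵢ = 20·11 + 40·6 + 200·7 + 600·10 + 40·4 = 8020.
x* = 4060/900 = 4.51, y* = 8020/900 = 8.91.

(4.51, 8.91)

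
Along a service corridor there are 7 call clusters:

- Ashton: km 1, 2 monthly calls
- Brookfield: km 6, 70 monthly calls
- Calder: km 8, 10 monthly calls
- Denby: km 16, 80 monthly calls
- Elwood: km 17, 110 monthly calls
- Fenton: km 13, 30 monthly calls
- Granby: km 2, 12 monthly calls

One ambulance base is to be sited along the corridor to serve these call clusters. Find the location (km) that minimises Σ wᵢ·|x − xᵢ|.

x = 16

For a sum of weighted absolute distances on a line, the optimum is the weighted median (not the mean). Total weight W = 314; half-weight = 157.
Sort by position and accumulate weight:
  km 1 (Ashton, w=2) → cum 2
  km 2 (Granby, w=12) → cum 14
  km 6 (Brookfield, w=70) → cum 84
  km 8 (Calder, w=10) → cum 94
  km 13 (Fenton, w=30) → cum 124
  km 16 (Denby, w=80) → cum 204  ≥ 157 → median here
  km 17 (Elwood, w=110) → cum 314
Optimal location: km 16.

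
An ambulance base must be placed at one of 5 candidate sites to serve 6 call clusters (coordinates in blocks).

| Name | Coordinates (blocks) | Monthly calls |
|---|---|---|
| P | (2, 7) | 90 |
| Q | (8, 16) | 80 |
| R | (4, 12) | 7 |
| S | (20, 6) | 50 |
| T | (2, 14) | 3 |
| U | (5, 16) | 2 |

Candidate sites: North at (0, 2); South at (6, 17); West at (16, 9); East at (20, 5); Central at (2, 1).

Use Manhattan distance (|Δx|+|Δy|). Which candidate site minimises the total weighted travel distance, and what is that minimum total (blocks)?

Total weighted distance at each candidate:
  North (0, 2): total = 3768
  South (6, 17): total = 2824
  West (16, 9): total = 3188
  East (20, 5): total = 3984
  Central (2, 1): total = 3536
Minimum is at South with total 2824 blocks.

South, total 2824 blocks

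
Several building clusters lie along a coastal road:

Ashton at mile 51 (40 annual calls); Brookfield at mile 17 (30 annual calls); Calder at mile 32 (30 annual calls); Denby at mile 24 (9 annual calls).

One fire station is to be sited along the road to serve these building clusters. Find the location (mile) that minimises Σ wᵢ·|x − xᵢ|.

x = 32

For a sum of weighted absolute distances on a line, the optimum is the weighted median (not the mean). Total weight W = 109; half-weight = 54.5.
Sort by position and accumulate weight:
  mile 17 (Brookfield, w=30) → cum 30
  mile 24 (Denby, w=9) → cum 39
  mile 32 (Calder, w=30) → cum 69  ≥ 54.5 → median here
  mile 51 (Ashton, w=40) → cum 109
Optimal location: mile 32.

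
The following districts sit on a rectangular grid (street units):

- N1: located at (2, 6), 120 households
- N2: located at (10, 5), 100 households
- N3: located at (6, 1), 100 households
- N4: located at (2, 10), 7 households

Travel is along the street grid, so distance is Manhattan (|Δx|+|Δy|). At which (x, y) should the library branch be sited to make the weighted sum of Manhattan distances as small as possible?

(6, 5)

Manhattan distance separates: Σwᵢ(|x−xᵢ|+|y−yᵢ|) = Σwᵢ|x−xᵢ| + Σwᵢ|y−yᵢ|, so x and y are optimised independently as 1-D weighted medians.
Total weight W = 327; half = 163.5.
x-coordinate, sorted with cumulative weight:
  x=2 (N1, w=120) cum 120
  x=2 (N4, w=7) cum 127
  x=6 (N3, w=100) cum 227  ← median
  x=10 (N2, w=100) cum 327
⇒ x* = 6
y-coordinate, sorted with cumulative weight:
  y=1 (N3, w=100) cum 100
  y=5 (N2, w=100) cum 200  ← median
  y=6 (N1, w=120) cum 320
  y=10 (N4, w=7) cum 327
⇒ y* = 5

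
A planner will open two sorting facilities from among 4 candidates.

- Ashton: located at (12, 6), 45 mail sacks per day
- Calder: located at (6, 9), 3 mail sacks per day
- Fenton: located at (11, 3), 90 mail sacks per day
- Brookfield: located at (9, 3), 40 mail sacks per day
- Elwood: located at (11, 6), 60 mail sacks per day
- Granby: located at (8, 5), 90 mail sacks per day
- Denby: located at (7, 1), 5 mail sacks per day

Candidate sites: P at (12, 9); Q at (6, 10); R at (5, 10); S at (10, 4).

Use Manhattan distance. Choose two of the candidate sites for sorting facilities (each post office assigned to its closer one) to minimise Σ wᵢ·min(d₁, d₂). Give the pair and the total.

{P, S}, total 893

Evaluate every pair (each demand assigned to the nearer of the two):
  {P, S}: total = 893
  {Q, S}: total = 923
  {R, S}: total = 926
  {P, Q}: total = 2048
  {P, R}: total = 2146
  {Q, R}: total = 3153
Best pair: {P, S} with total 893.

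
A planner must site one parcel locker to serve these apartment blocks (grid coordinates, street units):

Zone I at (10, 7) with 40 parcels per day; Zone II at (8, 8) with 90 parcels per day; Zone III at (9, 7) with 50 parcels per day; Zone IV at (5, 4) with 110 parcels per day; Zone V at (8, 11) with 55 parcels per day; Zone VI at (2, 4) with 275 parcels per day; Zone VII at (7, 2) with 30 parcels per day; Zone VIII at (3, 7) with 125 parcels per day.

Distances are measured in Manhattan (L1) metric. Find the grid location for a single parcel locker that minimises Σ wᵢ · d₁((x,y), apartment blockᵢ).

(3, 4)

Manhattan distance separates: Σwᵢ(|x−xᵢ|+|y−yᵢ|) = Σwᵢ|x−xᵢ| + Σwᵢ|y−yᵢ|, so x and y are optimised independently as 1-D weighted medians.
Total weight W = 775; half = 387.5.
x-coordinate, sorted with cumulative weight:
  x=2 (Zone VI, w=275) cum 275
  x=3 (Zone VIII, w=125) cum 400  ← median
  x=5 (Zone IV, w=110) cum 510
  x=7 (Zone VII, w=30) cum 540
  x=8 (Zone II, w=90) cum 630
  x=8 (Zone V, w=55) cum 685
  x=9 (Zone III, w=50) cum 735
  x=10 (Zone I, w=40) cum 775
⇒ x* = 3
y-coordinate, sorted with cumulative weight:
  y=2 (Zone VII, w=30) cum 30
  y=4 (Zone IV, w=110) cum 140
  y=4 (Zone VI, w=275) cum 415  ← median
  y=7 (Zone I, w=40) cum 455
  y=7 (Zone III, w=50) cum 505
  y=7 (Zone VIII, w=125) cum 630
  y=8 (Zone II, w=90) cum 720
  y=11 (Zone V, w=55) cum 775
⇒ y* = 4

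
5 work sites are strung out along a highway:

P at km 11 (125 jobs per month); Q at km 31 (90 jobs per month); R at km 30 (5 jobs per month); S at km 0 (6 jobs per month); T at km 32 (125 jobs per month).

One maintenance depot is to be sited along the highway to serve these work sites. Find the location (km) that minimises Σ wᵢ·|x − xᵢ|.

x = 31

For a sum of weighted absolute distances on a line, the optimum is the weighted median (not the mean). Total weight W = 351; half-weight = 175.5.
Sort by position and accumulate weight:
  km 0 (S, w=6) → cum 6
  km 11 (P, w=125) → cum 131
  km 30 (R, w=5) → cum 136
  km 31 (Q, w=90) → cum 226  ≥ 175.5 → median here
  km 32 (T, w=125) → cum 351
Optimal location: km 31.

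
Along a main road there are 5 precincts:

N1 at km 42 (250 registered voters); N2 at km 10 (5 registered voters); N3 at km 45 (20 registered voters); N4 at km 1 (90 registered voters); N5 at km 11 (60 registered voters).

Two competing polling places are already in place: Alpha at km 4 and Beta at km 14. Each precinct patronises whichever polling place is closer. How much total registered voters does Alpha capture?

90

The indifferent point is the midpoint (4+14)/2 = 9; precincts left of it (closer to Alpha at 4) go to Alpha, those right go to Beta.
  N4 at 1 (w=90) → Alpha
  N2 at 10 (w=5) → Beta
  N5 at 11 (w=60) → Beta
  N1 at 42 (w=250) → Beta
  N3 at 45 (w=20) → Beta
Alpha captures 90; Beta captures 335.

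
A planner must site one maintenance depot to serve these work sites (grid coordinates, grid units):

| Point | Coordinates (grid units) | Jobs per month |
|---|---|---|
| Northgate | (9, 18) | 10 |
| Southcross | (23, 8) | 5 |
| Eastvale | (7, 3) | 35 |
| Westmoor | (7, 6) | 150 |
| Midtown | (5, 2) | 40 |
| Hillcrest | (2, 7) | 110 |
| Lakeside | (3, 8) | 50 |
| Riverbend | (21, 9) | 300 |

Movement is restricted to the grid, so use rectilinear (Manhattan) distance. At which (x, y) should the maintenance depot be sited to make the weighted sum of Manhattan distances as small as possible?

(7, 8)

Manhattan distance separates: Σwᵢ(|x−xᵢ|+|y−yᵢ|) = Σwᵢ|x−xᵢ| + Σwᵢ|y−yᵢ|, so x and y are optimised independently as 1-D weighted medians.
Total weight W = 700; half = 350.
x-coordinate, sorted with cumulative weight:
  x=2 (Hillcrest, w=110) cum 110
  x=3 (Lakeside, w=50) cum 160
  x=5 (Midtown, w=40) cum 200
  x=7 (Eastvale, w=35) cum 235
  x=7 (Westmoor, w=150) cum 385  ← median
  x=9 (Northgate, w=10) cum 395
  x=21 (Riverbend, w=300) cum 695
  x=23 (Southcross, w=5) cum 700
⇒ x* = 7
y-coordinate, sorted with cumulative weight:
  y=2 (Midtown, w=40) cum 40
  y=3 (Eastvale, w=35) cum 75
  y=6 (Westmoor, w=150) cum 225
  y=7 (Hillcrest, w=110) cum 335
  y=8 (Southcross, w=5) cum 340
  y=8 (Lakeside, w=50) cum 390  ← median
  y=9 (Riverbend, w=300) cum 690
  y=18 (Northgate, w=10) cum 700
⇒ y* = 8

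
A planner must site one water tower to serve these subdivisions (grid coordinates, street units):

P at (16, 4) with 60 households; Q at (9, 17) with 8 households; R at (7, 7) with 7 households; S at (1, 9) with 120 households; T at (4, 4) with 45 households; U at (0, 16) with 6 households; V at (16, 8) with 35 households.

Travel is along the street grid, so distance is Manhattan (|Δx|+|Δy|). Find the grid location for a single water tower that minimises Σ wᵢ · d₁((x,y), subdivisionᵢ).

Manhattan distance separates: Σwᵢ(|x−xᵢ|+|y−yᵢ|) = Σwᵢ|x−xᵢ| + Σwᵢ|y−yᵢ|, so x and y are optimised independently as 1-D weighted medians.
Total weight W = 281; half = 140.5.
x-coordinate, sorted with cumulative weight:
  x=0 (U, w=6) cum 6
  x=1 (S, w=120) cum 126
  x=4 (T, w=45) cum 171  ← median
  x=7 (R, w=7) cum 178
  x=9 (Q, w=8) cum 186
  x=16 (P, w=60) cum 246
  x=16 (V, w=35) cum 281
⇒ x* = 4
y-coordinate, sorted with cumulative weight:
  y=4 (P, w=60) cum 60
  y=4 (T, w=45) cum 105
  y=7 (R, w=7) cum 112
  y=8 (V, w=35) cum 147  ← median
  y=9 (S, w=120) cum 267
  y=16 (U, w=6) cum 273
  y=17 (Q, w=8) cum 281
⇒ y* = 8

(4, 8)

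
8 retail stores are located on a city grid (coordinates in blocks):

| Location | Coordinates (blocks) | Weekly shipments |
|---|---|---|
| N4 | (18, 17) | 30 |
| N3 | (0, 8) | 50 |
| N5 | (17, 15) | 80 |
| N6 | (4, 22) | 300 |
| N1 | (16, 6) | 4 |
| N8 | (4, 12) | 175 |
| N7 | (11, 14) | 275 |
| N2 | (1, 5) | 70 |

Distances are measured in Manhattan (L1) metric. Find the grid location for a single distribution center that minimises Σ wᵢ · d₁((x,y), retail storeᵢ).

(4, 14)

Manhattan distance separates: Σwᵢ(|x−xᵢ|+|y−yᵢ|) = Σwᵢ|x−xᵢ| + Σwᵢ|y−yᵢ|, so x and y are optimised independently as 1-D weighted medians.
Total weight W = 984; half = 492.
x-coordinate, sorted with cumulative weight:
  x=0 (N3, w=50) cum 50
  x=1 (N2, w=70) cum 120
  x=4 (N6, w=300) cum 420
  x=4 (N8, w=175) cum 595  ← median
  x=11 (N7, w=275) cum 870
  x=16 (N1, w=4) cum 874
  x=17 (N5, w=80) cum 954
  x=18 (N4, w=30) cum 984
⇒ x* = 4
y-coordinate, sorted with cumulative weight:
  y=5 (N2, w=70) cum 70
  y=6 (N1, w=4) cum 74
  y=8 (N3, w=50) cum 124
  y=12 (N8, w=175) cum 299
  y=14 (N7, w=275) cum 574  ← median
  y=15 (N5, w=80) cum 654
  y=17 (N4, w=30) cum 684
  y=22 (N6, w=300) cum 984
⇒ y* = 14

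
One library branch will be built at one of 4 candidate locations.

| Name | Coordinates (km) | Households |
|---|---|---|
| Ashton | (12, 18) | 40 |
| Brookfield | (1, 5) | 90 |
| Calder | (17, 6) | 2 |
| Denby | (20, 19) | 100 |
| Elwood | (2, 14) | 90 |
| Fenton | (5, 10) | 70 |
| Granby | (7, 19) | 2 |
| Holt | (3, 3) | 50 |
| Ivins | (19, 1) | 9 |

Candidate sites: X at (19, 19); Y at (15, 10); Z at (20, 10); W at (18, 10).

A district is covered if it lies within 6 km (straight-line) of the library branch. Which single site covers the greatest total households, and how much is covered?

X, covering 100

Coverage radius r = 6 km; a point is covered iff (Δx)²+(Δy)² ≤ 6² = 36.
  X (19, 19): covers {Denby} → 100
  Y (15, 10): covers {Calder} → 2
  Z (20, 10): covers {Calder} → 2
  W (18, 10): covers {Calder} → 2
Maximum coverage at X: 100 households.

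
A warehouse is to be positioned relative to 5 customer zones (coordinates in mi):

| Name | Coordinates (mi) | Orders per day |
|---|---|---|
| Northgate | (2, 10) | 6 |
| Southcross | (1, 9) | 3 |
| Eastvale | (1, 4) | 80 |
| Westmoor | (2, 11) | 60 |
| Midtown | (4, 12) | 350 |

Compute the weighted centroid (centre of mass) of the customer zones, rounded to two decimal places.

(3.24, 10.56)

The minimiser of Σwᵢ‖p−pᵢ‖² is the weighted centroid p* = (Σwᵢpᵢ)/(Σwᵢ).
Σwᵢ = 499.
Σwᵢxᵢ = 6·2 + 3·1 + 80·1 + 60·2 + 350·4 = 1615.
Σwᵢyᵢ = 6·10 + 3·9 + 80·4 + 60·11 + 350·12 = 5267.
x* = 1615/499 = 3.24, y* = 5267/499 = 10.56.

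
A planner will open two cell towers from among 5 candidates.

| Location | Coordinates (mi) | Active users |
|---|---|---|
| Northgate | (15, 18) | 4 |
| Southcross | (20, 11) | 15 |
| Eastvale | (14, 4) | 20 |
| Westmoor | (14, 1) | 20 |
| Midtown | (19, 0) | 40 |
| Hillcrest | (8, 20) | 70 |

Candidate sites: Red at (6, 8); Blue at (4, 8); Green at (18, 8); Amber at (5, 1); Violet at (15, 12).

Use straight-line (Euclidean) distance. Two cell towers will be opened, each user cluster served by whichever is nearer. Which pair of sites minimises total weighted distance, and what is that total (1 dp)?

Evaluate every pair (each demand assigned to the nearer of the two):
  {Green, Violet}: total = 1419.1
  {Red, Green}: total = 1544.3
  {Blue, Green}: total = 1578.2
  {Amber, Violet}: total = 1691.8
  {Red, Violet}: total = 1724.4
  {Blue, Violet}: total = 1732.7
  {Green, Amber}: total = 1786.2
  {Red, Amber}: total = 2040.5
  {Blue, Amber}: total = 2120.2
  {Red, Blue}: total = 2122.2
Best pair: {Green, Violet} with total 1419.1.

{Green, Violet}, total 1419.1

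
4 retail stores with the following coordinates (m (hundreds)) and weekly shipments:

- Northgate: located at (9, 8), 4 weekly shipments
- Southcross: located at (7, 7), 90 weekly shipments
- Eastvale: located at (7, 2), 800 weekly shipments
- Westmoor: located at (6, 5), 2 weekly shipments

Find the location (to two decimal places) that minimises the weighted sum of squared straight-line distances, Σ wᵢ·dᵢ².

The minimiser of Σwᵢ‖p−pᵢ‖² is the weighted centroid p* = (Σwᵢpᵢ)/(Σwᵢ).
Σwᵢ = 896.
Σwᵢxᵢ = 4·9 + 90·7 + 800·7 + 2·6 = 6278.
Σwᵢyᵢ = 4·8 + 90·7 + 800·2 + 2·5 = 2272.
x* = 6278/896 = 7.01, y* = 2272/896 = 2.54.

(7.01, 2.54)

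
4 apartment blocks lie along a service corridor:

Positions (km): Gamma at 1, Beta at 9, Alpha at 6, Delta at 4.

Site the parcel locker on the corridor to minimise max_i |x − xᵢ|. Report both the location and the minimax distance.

location 5, max distance 4

The 1-center on a line is the midpoint of the two extreme points: leftmost at 1, rightmost at 9.
Optimal location = (1 + 9)/2 = 5; maximum distance = (9 − 1)/2 = 4.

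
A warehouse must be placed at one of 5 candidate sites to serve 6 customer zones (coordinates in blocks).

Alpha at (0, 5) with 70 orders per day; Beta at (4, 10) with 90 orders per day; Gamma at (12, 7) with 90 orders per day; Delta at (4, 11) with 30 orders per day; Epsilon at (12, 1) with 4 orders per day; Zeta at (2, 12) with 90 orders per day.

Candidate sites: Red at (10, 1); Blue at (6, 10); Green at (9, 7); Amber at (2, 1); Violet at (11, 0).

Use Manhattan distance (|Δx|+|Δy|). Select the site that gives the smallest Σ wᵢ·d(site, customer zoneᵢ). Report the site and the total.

Blue, total 2450 blocks

Total weighted distance at each candidate:
  Red (10, 1): total = 5248
  Blue (6, 10): total = 2450
  Green (9, 7): total = 3146
  Amber (2, 1): total = 4240
  Violet (11, 0): total = 5808
Minimum is at Blue with total 2450 blocks.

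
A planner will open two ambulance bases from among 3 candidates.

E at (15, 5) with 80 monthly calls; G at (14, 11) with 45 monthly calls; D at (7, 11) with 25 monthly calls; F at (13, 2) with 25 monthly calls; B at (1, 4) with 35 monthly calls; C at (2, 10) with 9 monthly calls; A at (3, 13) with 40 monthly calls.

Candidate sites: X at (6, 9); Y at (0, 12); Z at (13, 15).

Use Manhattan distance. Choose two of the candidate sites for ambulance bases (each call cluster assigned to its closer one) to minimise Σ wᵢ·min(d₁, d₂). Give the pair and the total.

Evaluate every pair (each demand assigned to the nearer of the two):
  {Y, Z}: total = 2221
  {X, Z}: total = 2260
  {X, Y}: total = 2426
Best pair: {Y, Z} with total 2221.

{Y, Z}, total 2221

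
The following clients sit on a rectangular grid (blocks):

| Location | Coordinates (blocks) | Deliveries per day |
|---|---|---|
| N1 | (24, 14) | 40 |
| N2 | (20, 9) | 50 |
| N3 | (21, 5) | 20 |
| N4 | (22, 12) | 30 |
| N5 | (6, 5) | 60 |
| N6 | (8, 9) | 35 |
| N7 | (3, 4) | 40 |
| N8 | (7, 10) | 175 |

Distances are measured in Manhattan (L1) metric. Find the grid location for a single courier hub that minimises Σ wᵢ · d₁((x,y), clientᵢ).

(7, 10)

Manhattan distance separates: Σwᵢ(|x−xᵢ|+|y−yᵢ|) = Σwᵢ|x−xᵢ| + Σwᵢ|y−yᵢ|, so x and y are optimised independently as 1-D weighted medians.
Total weight W = 450; half = 225.
x-coordinate, sorted with cumulative weight:
  x=3 (N7, w=40) cum 40
  x=6 (N5, w=60) cum 100
  x=7 (N8, w=175) cum 275  ← median
  x=8 (N6, w=35) cum 310
  x=20 (N2, w=50) cum 360
  x=21 (N3, w=20) cum 380
  x=22 (N4, w=30) cum 410
  x=24 (N1, w=40) cum 450
⇒ x* = 7
y-coordinate, sorted with cumulative weight:
  y=4 (N7, w=40) cum 40
  y=5 (N3, w=20) cum 60
  y=5 (N5, w=60) cum 120
  y=9 (N2, w=50) cum 170
  y=9 (N6, w=35) cum 205
  y=10 (N8, w=175) cum 380  ← median
  y=12 (N4, w=30) cum 410
  y=14 (N1, w=40) cum 450
⇒ y* = 10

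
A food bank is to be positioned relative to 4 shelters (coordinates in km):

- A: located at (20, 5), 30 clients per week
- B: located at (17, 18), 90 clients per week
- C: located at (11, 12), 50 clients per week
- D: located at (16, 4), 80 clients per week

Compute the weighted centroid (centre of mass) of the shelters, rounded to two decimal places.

The minimiser of Σwᵢ‖p−pᵢ‖² is the weighted centroid p* = (Σwᵢpᵢ)/(Σwᵢ).
Σwᵢ = 250.
Σwᵢxᵢ = 30·20 + 90·17 + 50·11 + 80·16 = 3960.
Σwᵢyᵢ = 30·5 + 90·18 + 50·12 + 80·4 = 2690.
x* = 3960/250 = 15.84, y* = 2690/250 = 10.76.

(15.84, 10.76)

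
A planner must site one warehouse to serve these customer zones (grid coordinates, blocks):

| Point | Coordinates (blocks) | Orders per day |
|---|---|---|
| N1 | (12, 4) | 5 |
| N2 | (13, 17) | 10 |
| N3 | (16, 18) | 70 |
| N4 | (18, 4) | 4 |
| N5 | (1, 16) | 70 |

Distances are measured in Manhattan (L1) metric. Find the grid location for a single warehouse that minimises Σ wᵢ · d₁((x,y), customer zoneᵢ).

Manhattan distance separates: Σwᵢ(|x−xᵢ|+|y−yᵢ|) = Σwᵢ|x−xᵢ| + Σwᵢ|y−yᵢ|, so x and y are optimised independently as 1-D weighted medians.
Total weight W = 159; half = 79.5.
x-coordinate, sorted with cumulative weight:
  x=1 (N5, w=70) cum 70
  x=12 (N1, w=5) cum 75
  x=13 (N2, w=10) cum 85  ← median
  x=16 (N3, w=70) cum 155
  x=18 (N4, w=4) cum 159
⇒ x* = 13
y-coordinate, sorted with cumulative weight:
  y=4 (N1, w=5) cum 5
  y=4 (N4, w=4) cum 9
  y=16 (N5, w=70) cum 79
  y=17 (N2, w=10) cum 89  ← median
  y=18 (N3, w=70) cum 159
⇒ y* = 17

(13, 17)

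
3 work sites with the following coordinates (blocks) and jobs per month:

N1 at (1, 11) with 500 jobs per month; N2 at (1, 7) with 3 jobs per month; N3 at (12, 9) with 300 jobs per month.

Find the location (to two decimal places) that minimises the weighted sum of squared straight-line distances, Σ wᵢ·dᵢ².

The minimiser of Σwᵢ‖p−pᵢ‖² is the weighted centroid p* = (Σwᵢpᵢ)/(Σwᵢ).
Σwᵢ = 803.
Σwᵢxᵢ = 500·1 + 3·1 + 300·12 = 4103.
Σwᵢyᵢ = 500·11 + 3·7 + 300·9 = 8221.
x* = 4103/803 = 5.11, y* = 8221/803 = 10.24.

(5.11, 10.24)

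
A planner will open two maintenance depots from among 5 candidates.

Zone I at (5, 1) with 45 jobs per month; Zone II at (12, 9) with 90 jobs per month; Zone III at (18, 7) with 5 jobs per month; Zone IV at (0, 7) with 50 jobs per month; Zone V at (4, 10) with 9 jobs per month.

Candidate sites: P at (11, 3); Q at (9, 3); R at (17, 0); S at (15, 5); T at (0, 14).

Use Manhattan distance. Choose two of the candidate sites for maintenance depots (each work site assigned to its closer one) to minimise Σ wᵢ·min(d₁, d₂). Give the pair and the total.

Evaluate every pair (each demand assigned to the nearer of the two):
  {P, T}: total = 1467
  {Q, T}: total = 1567
  {Q, S}: total = 1683
  {S, T}: total = 1707
  {P, Q}: total = 1713
  {Q, R}: total = 1878
  {P, S}: total = 1891
  {P, R}: total = 1906
  {R, S}: total = 2234
  {R, T}: total = 2307
Best pair: {P, T} with total 1467.

{P, T}, total 1467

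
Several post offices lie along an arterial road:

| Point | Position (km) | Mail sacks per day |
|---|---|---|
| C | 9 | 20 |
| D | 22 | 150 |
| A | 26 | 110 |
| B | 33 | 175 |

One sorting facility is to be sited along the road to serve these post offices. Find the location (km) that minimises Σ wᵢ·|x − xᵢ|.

x = 26

For a sum of weighted absolute distances on a line, the optimum is the weighted median (not the mean). Total weight W = 455; half-weight = 227.5.
Sort by position and accumulate weight:
  km 9 (C, w=20) → cum 20
  km 22 (D, w=150) → cum 170
  km 26 (A, w=110) → cum 280  ≥ 227.5 → median here
  km 33 (B, w=175) → cum 455
Optimal location: km 26.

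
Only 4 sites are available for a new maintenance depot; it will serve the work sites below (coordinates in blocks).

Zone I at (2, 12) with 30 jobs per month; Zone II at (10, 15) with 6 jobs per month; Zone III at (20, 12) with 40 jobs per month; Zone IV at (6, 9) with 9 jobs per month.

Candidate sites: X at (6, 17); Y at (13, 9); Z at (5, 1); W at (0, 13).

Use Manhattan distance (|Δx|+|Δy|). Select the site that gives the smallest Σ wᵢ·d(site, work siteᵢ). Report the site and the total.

Total weighted distance at each candidate:
  X (6, 17): total = 1138
  Y (13, 9): total = 937
  Z (5, 1): total = 1655
  W (0, 13): total = 1092
Minimum is at Y with total 937 blocks.

Y, total 937 blocks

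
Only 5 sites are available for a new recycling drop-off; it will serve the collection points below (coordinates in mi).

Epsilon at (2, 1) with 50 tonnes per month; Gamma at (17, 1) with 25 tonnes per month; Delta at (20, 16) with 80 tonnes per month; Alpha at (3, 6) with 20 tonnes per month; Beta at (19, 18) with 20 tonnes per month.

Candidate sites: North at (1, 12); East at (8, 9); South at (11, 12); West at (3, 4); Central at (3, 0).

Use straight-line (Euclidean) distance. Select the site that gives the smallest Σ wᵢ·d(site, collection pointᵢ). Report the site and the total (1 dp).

Total weighted distance at each candidate:
  North (1, 12): total = 3097.0
  East (8, 9): total = 2313.3
  South (11, 12): total = 2211.8
  West (3, 4): total = 2646.0
  Central (3, 0): total = 2890.9
Minimum is at South with total 2211.8 mi.

South, total 2211.8 mi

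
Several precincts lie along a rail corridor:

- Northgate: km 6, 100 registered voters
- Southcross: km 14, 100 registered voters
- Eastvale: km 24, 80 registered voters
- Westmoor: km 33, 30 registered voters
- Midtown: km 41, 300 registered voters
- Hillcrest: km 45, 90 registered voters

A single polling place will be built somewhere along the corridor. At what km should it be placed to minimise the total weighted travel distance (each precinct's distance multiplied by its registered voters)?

For a sum of weighted absolute distances on a line, the optimum is the weighted median (not the mean). Total weight W = 700; half-weight = 350.
Sort by position and accumulate weight:
  km 6 (Northgate, w=100) → cum 100
  km 14 (Southcross, w=100) → cum 200
  km 24 (Eastvale, w=80) → cum 280
  km 33 (Westmoor, w=30) → cum 310
  km 41 (Midtown, w=300) → cum 610  ≥ 350 → median here
  km 45 (Hillcrest, w=90) → cum 700
Optimal location: km 41.

x = 41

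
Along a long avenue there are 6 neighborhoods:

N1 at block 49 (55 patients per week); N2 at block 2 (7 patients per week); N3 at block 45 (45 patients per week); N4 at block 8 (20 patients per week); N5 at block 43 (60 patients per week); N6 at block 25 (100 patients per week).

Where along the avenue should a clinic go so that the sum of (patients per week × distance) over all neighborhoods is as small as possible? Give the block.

For a sum of weighted absolute distances on a line, the optimum is the weighted median (not the mean). Total weight W = 287; half-weight = 143.5.
Sort by position and accumulate weight:
  block 2 (N2, w=7) → cum 7
  block 8 (N4, w=20) → cum 27
  block 25 (N6, w=100) → cum 127
  block 43 (N5, w=60) → cum 187  ≥ 143.5 → median here
  block 45 (N3, w=45) → cum 232
  block 49 (N1, w=55) → cum 287
Optimal location: block 43.

x = 43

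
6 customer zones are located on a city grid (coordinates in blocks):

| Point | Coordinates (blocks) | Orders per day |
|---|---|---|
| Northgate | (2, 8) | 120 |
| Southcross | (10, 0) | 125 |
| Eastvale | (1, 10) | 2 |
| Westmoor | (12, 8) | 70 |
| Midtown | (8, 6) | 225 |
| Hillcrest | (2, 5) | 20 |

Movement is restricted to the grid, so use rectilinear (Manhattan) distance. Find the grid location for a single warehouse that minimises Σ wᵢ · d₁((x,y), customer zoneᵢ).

Manhattan distance separates: Σwᵢ(|x−xᵢ|+|y−yᵢ|) = Σwᵢ|x−xᵢ| + Σwᵢ|y−yᵢ|, so x and y are optimised independently as 1-D weighted medians.
Total weight W = 562; half = 281.
x-coordinate, sorted with cumulative weight:
  x=1 (Eastvale, w=2) cum 2
  x=2 (Northgate, w=120) cum 122
  x=2 (Hillcrest, w=20) cum 142
  x=8 (Midtown, w=225) cum 367  ← median
  x=10 (Southcross, w=125) cum 492
  x=12 (Westmoor, w=70) cum 562
⇒ x* = 8
y-coordinate, sorted with cumulative weight:
  y=0 (Southcross, w=125) cum 125
  y=5 (Hillcrest, w=20) cum 145
  y=6 (Midtown, w=225) cum 370  ← median
  y=8 (Northgate, w=120) cum 490
  y=8 (Westmoor, w=70) cum 560
  y=10 (Eastvale, w=2) cum 562
⇒ y* = 6

(8, 6)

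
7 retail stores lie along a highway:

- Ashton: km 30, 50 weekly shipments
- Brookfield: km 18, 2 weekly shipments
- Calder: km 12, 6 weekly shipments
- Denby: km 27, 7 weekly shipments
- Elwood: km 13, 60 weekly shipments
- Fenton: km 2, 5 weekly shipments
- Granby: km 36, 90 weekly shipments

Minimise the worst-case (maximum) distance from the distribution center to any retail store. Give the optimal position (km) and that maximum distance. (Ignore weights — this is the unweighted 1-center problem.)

The 1-center on a line is the midpoint of the two extreme points: leftmost at 2, rightmost at 36.
Optimal location = (2 + 36)/2 = 19; maximum distance = (36 − 2)/2 = 17.

location 19, max distance 17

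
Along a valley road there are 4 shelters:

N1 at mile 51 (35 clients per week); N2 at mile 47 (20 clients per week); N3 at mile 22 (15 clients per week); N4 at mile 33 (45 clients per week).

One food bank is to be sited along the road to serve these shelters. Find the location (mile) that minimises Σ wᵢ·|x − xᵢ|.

x = 33

For a sum of weighted absolute distances on a line, the optimum is the weighted median (not the mean). Total weight W = 115; half-weight = 57.5.
Sort by position and accumulate weight:
  mile 22 (N3, w=15) → cum 15
  mile 33 (N4, w=45) → cum 60  ≥ 57.5 → median here
  mile 47 (N2, w=20) → cum 80
  mile 51 (N1, w=35) → cum 115
Optimal location: mile 33.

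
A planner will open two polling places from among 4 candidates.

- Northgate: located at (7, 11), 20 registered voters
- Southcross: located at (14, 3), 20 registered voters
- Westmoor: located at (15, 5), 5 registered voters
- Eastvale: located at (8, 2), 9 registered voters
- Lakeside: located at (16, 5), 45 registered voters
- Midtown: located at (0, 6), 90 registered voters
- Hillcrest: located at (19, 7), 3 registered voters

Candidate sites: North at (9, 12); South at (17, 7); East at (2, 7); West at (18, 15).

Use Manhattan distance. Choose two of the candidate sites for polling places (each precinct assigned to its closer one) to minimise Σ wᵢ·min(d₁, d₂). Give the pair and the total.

Evaluate every pair (each demand assigned to the nearer of the two):
  {South, East}: total = 850
  {North, East}: total = 1449
  {East, West}: total = 1501
  {North, South}: total = 1810
  {South, West}: total = 2327
  {North, West}: total = 2421
Best pair: {South, East} with total 850.

{South, East}, total 850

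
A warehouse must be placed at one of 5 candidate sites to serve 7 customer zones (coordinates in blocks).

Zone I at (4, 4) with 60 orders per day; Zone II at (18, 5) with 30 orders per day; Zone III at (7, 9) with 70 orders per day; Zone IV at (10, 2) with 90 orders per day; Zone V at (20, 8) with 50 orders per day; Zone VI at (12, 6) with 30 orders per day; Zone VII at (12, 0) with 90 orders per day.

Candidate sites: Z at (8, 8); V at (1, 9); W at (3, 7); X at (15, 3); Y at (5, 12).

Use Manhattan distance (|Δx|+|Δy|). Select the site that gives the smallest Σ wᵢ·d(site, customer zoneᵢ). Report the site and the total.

Z, total 3590 blocks

Total weighted distance at each candidate:
  Z (8, 8): total = 3590
  V (1, 9): total = 6190
  W (3, 7): total = 4890
  X (15, 3): total = 3610
  Y (5, 12): total = 5890
Minimum is at Z with total 3590 blocks.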